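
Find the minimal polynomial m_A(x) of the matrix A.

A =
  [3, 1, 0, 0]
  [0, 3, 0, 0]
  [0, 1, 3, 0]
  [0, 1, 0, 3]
x^2 - 6*x + 9

The characteristic polynomial is χ_A(x) = (x - 3)^4, so the eigenvalues are known. The minimal polynomial is
  m_A(x) = Π_λ (x − λ)^{k_λ}
where k_λ is the size of the *largest* Jordan block for λ (equivalently, the smallest k with (A − λI)^k v = 0 for every generalised eigenvector v of λ).

  λ = 3: largest Jordan block has size 2, contributing (x − 3)^2

So m_A(x) = (x - 3)^2 = x^2 - 6*x + 9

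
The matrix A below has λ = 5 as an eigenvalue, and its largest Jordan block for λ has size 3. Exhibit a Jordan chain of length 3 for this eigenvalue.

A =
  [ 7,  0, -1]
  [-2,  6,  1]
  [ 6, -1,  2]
A Jordan chain for λ = 5 of length 3:
v_1 = (-2, 0, -4)ᵀ
v_2 = (2, -2, 6)ᵀ
v_3 = (1, 0, 0)ᵀ

Let N = A − (5)·I. We want v_3 with N^3 v_3 = 0 but N^2 v_3 ≠ 0; then v_{j-1} := N · v_j for j = 3, …, 2.

Pick v_3 = (1, 0, 0)ᵀ.
Then v_2 = N · v_3 = (2, -2, 6)ᵀ.
Then v_1 = N · v_2 = (-2, 0, -4)ᵀ.

Sanity check: (A − (5)·I) v_1 = (0, 0, 0)ᵀ = 0. ✓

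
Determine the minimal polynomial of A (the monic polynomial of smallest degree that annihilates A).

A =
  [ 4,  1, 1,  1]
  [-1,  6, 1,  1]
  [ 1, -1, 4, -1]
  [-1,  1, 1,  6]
x^2 - 10*x + 25

The characteristic polynomial is χ_A(x) = (x - 5)^4, so the eigenvalues are known. The minimal polynomial is
  m_A(x) = Π_λ (x − λ)^{k_λ}
where k_λ is the size of the *largest* Jordan block for λ (equivalently, the smallest k with (A − λI)^k v = 0 for every generalised eigenvector v of λ).

  λ = 5: largest Jordan block has size 2, contributing (x − 5)^2

So m_A(x) = (x - 5)^2 = x^2 - 10*x + 25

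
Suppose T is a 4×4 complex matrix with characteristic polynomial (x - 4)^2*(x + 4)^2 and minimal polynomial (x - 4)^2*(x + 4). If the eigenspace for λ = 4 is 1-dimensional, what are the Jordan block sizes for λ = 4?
Block sizes for λ = 4: [2]

Step 1 — from the characteristic polynomial, algebraic multiplicity of λ = 4 is 2. From dim ker(T − (4)·I) = 1, there are exactly 1 Jordan blocks for λ = 4.
Step 2 — from the minimal polynomial, the factor (x − 4)^2 tells us the largest block for λ = 4 has size 2.
Step 3 — with total size 2, 1 blocks, and largest block 2, the block sizes (in nonincreasing order) are [2].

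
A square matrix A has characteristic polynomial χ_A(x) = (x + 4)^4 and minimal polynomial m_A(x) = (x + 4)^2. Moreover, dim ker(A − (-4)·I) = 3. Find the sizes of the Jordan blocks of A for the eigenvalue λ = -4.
Block sizes for λ = -4: [2, 1, 1]

Step 1 — from the characteristic polynomial, algebraic multiplicity of λ = -4 is 4. From dim ker(A − (-4)·I) = 3, there are exactly 3 Jordan blocks for λ = -4.
Step 2 — from the minimal polynomial, the factor (x + 4)^2 tells us the largest block for λ = -4 has size 2.
Step 3 — with total size 4, 3 blocks, and largest block 2, the block sizes (in nonincreasing order) are [2, 1, 1].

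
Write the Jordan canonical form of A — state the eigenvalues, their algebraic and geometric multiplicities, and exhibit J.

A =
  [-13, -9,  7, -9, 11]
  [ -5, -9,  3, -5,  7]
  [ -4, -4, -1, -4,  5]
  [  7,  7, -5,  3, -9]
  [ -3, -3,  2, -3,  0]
J_3(-4) ⊕ J_1(-4) ⊕ J_1(-4)

The characteristic polynomial is
  det(x·I − A) = x^5 + 20*x^4 + 160*x^3 + 640*x^2 + 1280*x + 1024 = (x + 4)^5

Eigenvalues and multiplicities (the geometric multiplicity of λ is n − rank(A − λI), which equals the number of Jordan blocks for λ):
  λ = -4: algebraic multiplicity = 5, geometric multiplicity = 3

Determining the block sizes for each eigenvalue:
  λ = -4: with am = 5 and gm = 3, the partition is not yet determined (e.g. several partitions of 5 into 3 parts exist). Let N = A − (-4)·I. Computing rank(N^1) = 2, rank(N^2) = 1, rank(N^3) = 0; the number of blocks of size ≥ j is rank(N^{j−1}) − rank(N^j), giving [3, 1, 1]. So we have 1 block(s) of size 3, 2 block(s) of size 1 → block sizes [3, 1, 1]

Assembling the blocks gives a Jordan form
J =
  [-4,  1,  0,  0,  0]
  [ 0, -4,  1,  0,  0]
  [ 0,  0, -4,  0,  0]
  [ 0,  0,  0, -4,  0]
  [ 0,  0,  0,  0, -4]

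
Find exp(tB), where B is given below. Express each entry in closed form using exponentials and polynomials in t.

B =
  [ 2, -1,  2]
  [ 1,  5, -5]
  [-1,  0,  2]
e^{tB} =
  [-t^2*exp(3*t) - t*exp(3*t) + exp(3*t), -t^2*exp(3*t)/2 - t*exp(3*t), t^2*exp(3*t)/2 + 2*t*exp(3*t)]
  [3*t^2*exp(3*t) + t*exp(3*t), 3*t^2*exp(3*t)/2 + 2*t*exp(3*t) + exp(3*t), -3*t^2*exp(3*t)/2 - 5*t*exp(3*t)]
  [t^2*exp(3*t) - t*exp(3*t), t^2*exp(3*t)/2, -t^2*exp(3*t)/2 - t*exp(3*t) + exp(3*t)]

Strategy: write B = P · J · P⁻¹ where J is a Jordan canonical form, so e^{tB} = P · e^{tJ} · P⁻¹, and e^{tJ} can be computed block-by-block.

B has Jordan form
J =
  [3, 1, 0]
  [0, 3, 1]
  [0, 0, 3]
(up to reordering of blocks).

Per-block formulas:
  For a 3×3 Jordan block J_3(3): exp(t · J_3(3)) = e^(3t)·(I + t·N + (t^2/2)·N^2), where N is the 3×3 nilpotent shift.

After assembling e^{tJ} and conjugating by P, we get:

e^{tB} =
  [-t^2*exp(3*t) - t*exp(3*t) + exp(3*t), -t^2*exp(3*t)/2 - t*exp(3*t), t^2*exp(3*t)/2 + 2*t*exp(3*t)]
  [3*t^2*exp(3*t) + t*exp(3*t), 3*t^2*exp(3*t)/2 + 2*t*exp(3*t) + exp(3*t), -3*t^2*exp(3*t)/2 - 5*t*exp(3*t)]
  [t^2*exp(3*t) - t*exp(3*t), t^2*exp(3*t)/2, -t^2*exp(3*t)/2 - t*exp(3*t) + exp(3*t)]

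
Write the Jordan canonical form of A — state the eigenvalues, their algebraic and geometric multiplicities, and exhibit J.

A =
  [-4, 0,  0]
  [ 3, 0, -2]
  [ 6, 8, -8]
J_2(-4) ⊕ J_1(-4)

The characteristic polynomial is
  det(x·I − A) = x^3 + 12*x^2 + 48*x + 64 = (x + 4)^3

Eigenvalues and multiplicities (the geometric multiplicity of λ is n − rank(A − λI), which equals the number of Jordan blocks for λ):
  λ = -4: algebraic multiplicity = 3, geometric multiplicity = 2

Determining the block sizes for each eigenvalue:
  λ = -4: 2 blocks summing to 3 forces exactly one block of size 2 and the rest size 1 → block sizes [2, 1]

Assembling the blocks gives a Jordan form
J =
  [-4,  1,  0]
  [ 0, -4,  0]
  [ 0,  0, -4]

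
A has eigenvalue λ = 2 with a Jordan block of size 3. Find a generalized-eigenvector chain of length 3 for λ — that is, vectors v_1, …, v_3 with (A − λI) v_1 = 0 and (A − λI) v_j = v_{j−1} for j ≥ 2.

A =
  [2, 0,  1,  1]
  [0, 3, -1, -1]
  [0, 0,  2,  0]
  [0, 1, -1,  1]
A Jordan chain for λ = 2 of length 3:
v_1 = (1, 0, 0, 0)ᵀ
v_2 = (0, 1, 0, 1)ᵀ
v_3 = (0, 1, 0, 0)ᵀ

Let N = A − (2)·I. We want v_3 with N^3 v_3 = 0 but N^2 v_3 ≠ 0; then v_{j-1} := N · v_j for j = 3, …, 2.

Pick v_3 = (0, 1, 0, 0)ᵀ.
Then v_2 = N · v_3 = (0, 1, 0, 1)ᵀ.
Then v_1 = N · v_2 = (1, 0, 0, 0)ᵀ.

Sanity check: (A − (2)·I) v_1 = (0, 0, 0, 0)ᵀ = 0. ✓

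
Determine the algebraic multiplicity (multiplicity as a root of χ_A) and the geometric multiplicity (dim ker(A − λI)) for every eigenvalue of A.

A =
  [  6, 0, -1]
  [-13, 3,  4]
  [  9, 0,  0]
λ = 3: alg = 3, geom = 1

Step 1 — factor the characteristic polynomial to read off the algebraic multiplicities:
  χ_A(x) = (x - 3)^3

Step 2 — compute geometric multiplicities via the rank-nullity identity g(λ) = n − rank(A − λI):
  rank(A − (3)·I) = 2, so dim ker(A − (3)·I) = n − 2 = 1

Summary:
  λ = 3: algebraic multiplicity = 3, geometric multiplicity = 1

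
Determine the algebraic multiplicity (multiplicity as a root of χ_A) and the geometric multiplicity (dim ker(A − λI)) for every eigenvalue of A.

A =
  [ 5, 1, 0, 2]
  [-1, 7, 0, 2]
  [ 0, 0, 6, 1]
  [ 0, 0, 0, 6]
λ = 6: alg = 4, geom = 2

Step 1 — factor the characteristic polynomial to read off the algebraic multiplicities:
  χ_A(x) = (x - 6)^4

Step 2 — compute geometric multiplicities via the rank-nullity identity g(λ) = n − rank(A − λI):
  rank(A − (6)·I) = 2, so dim ker(A − (6)·I) = n − 2 = 2

Summary:
  λ = 6: algebraic multiplicity = 4, geometric multiplicity = 2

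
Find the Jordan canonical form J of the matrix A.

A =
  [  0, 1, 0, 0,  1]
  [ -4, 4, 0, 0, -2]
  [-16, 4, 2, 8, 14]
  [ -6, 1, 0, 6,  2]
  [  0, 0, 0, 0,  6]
J_2(2) ⊕ J_1(2) ⊕ J_2(6)

The characteristic polynomial is
  det(x·I − A) = x^5 - 18*x^4 + 120*x^3 - 368*x^2 + 528*x - 288 = (x - 6)^2*(x - 2)^3

Eigenvalues and multiplicities (the geometric multiplicity of λ is n − rank(A − λI), which equals the number of Jordan blocks for λ):
  λ = 2: algebraic multiplicity = 3, geometric multiplicity = 2
  λ = 6: algebraic multiplicity = 2, geometric multiplicity = 1

Determining the block sizes for each eigenvalue:
  λ = 2: 2 blocks summing to 3 forces exactly one block of size 2 and the rest size 1 → block sizes [2, 1]
  λ = 6: one block (gm = 1), so the single block has size am = 2 → block sizes [2]

Assembling the blocks gives a Jordan form
J =
  [2, 1, 0, 0, 0]
  [0, 2, 0, 0, 0]
  [0, 0, 2, 0, 0]
  [0, 0, 0, 6, 1]
  [0, 0, 0, 0, 6]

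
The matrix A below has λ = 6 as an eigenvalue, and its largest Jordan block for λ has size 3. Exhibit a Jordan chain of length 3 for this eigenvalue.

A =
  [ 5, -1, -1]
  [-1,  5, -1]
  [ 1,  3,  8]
A Jordan chain for λ = 6 of length 3:
v_1 = (1, 1, -2)ᵀ
v_2 = (-1, -1, 1)ᵀ
v_3 = (1, 0, 0)ᵀ

Let N = A − (6)·I. We want v_3 with N^3 v_3 = 0 but N^2 v_3 ≠ 0; then v_{j-1} := N · v_j for j = 3, …, 2.

Pick v_3 = (1, 0, 0)ᵀ.
Then v_2 = N · v_3 = (-1, -1, 1)ᵀ.
Then v_1 = N · v_2 = (1, 1, -2)ᵀ.

Sanity check: (A − (6)·I) v_1 = (0, 0, 0)ᵀ = 0. ✓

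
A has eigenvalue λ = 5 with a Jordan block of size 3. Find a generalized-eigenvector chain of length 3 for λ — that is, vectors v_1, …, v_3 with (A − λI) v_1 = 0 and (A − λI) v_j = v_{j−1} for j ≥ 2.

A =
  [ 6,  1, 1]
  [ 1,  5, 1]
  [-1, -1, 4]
A Jordan chain for λ = 5 of length 3:
v_1 = (1, 0, -1)ᵀ
v_2 = (1, 1, -1)ᵀ
v_3 = (1, 0, 0)ᵀ

Let N = A − (5)·I. We want v_3 with N^3 v_3 = 0 but N^2 v_3 ≠ 0; then v_{j-1} := N · v_j for j = 3, …, 2.

Pick v_3 = (1, 0, 0)ᵀ.
Then v_2 = N · v_3 = (1, 1, -1)ᵀ.
Then v_1 = N · v_2 = (1, 0, -1)ᵀ.

Sanity check: (A − (5)·I) v_1 = (0, 0, 0)ᵀ = 0. ✓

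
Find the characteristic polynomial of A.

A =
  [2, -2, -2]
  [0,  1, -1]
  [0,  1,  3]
x^3 - 6*x^2 + 12*x - 8

Expanding det(x·I − A) (e.g. by cofactor expansion or by noting that A is similar to its Jordan form J, which has the same characteristic polynomial as A) gives
  χ_A(x) = x^3 - 6*x^2 + 12*x - 8
which factors as (x - 2)^3. The eigenvalues (with algebraic multiplicities) are λ = 2 with multiplicity 3.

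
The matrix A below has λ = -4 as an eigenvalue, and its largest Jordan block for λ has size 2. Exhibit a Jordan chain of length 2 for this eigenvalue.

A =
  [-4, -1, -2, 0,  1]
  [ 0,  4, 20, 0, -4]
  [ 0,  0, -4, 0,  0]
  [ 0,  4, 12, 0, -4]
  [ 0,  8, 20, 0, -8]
A Jordan chain for λ = -4 of length 2:
v_1 = (-1, 0, 0, 0, 0)ᵀ
v_2 = (0, 5, -2, 1, 0)ᵀ

Let N = A − (-4)·I. We want v_2 with N^2 v_2 = 0 but N^1 v_2 ≠ 0; then v_{j-1} := N · v_j for j = 2, …, 2.

Pick v_2 = (0, 5, -2, 1, 0)ᵀ.
Then v_1 = N · v_2 = (-1, 0, 0, 0, 0)ᵀ.

Sanity check: (A − (-4)·I) v_1 = (0, 0, 0, 0, 0)ᵀ = 0. ✓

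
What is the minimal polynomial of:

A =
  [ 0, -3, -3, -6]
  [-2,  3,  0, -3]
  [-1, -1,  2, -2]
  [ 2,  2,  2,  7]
x^3 - 9*x^2 + 27*x - 27

The characteristic polynomial is χ_A(x) = (x - 3)^4, so the eigenvalues are known. The minimal polynomial is
  m_A(x) = Π_λ (x − λ)^{k_λ}
where k_λ is the size of the *largest* Jordan block for λ (equivalently, the smallest k with (A − λI)^k v = 0 for every generalised eigenvector v of λ).

  λ = 3: largest Jordan block has size 3, contributing (x − 3)^3

So m_A(x) = (x - 3)^3 = x^3 - 9*x^2 + 27*x - 27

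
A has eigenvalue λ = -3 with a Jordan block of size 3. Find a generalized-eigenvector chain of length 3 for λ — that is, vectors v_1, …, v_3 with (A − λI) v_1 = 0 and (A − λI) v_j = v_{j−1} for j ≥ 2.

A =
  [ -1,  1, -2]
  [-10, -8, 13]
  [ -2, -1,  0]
A Jordan chain for λ = -3 of length 3:
v_1 = (-2, 4, 0)ᵀ
v_2 = (2, -10, -2)ᵀ
v_3 = (1, 0, 0)ᵀ

Let N = A − (-3)·I. We want v_3 with N^3 v_3 = 0 but N^2 v_3 ≠ 0; then v_{j-1} := N · v_j for j = 3, …, 2.

Pick v_3 = (1, 0, 0)ᵀ.
Then v_2 = N · v_3 = (2, -10, -2)ᵀ.
Then v_1 = N · v_2 = (-2, 4, 0)ᵀ.

Sanity check: (A − (-3)·I) v_1 = (0, 0, 0)ᵀ = 0. ✓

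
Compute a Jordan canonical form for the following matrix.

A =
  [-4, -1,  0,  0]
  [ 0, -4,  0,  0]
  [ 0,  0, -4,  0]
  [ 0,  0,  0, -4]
J_2(-4) ⊕ J_1(-4) ⊕ J_1(-4)

The characteristic polynomial is
  det(x·I − A) = x^4 + 16*x^3 + 96*x^2 + 256*x + 256 = (x + 4)^4

Eigenvalues and multiplicities (the geometric multiplicity of λ is n − rank(A − λI), which equals the number of Jordan blocks for λ):
  λ = -4: algebraic multiplicity = 4, geometric multiplicity = 3

Determining the block sizes for each eigenvalue:
  λ = -4: 3 blocks summing to 4 forces exactly one block of size 2 and the rest size 1 → block sizes [2, 1, 1]

Assembling the blocks gives a Jordan form
J =
  [-4,  1,  0,  0]
  [ 0, -4,  0,  0]
  [ 0,  0, -4,  0]
  [ 0,  0,  0, -4]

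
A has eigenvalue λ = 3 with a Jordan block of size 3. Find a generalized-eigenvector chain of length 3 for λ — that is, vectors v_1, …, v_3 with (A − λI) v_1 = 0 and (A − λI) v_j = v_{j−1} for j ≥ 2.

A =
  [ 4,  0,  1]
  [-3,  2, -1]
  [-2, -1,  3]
A Jordan chain for λ = 3 of length 3:
v_1 = (-1, 2, 1)ᵀ
v_2 = (1, -3, -2)ᵀ
v_3 = (1, 0, 0)ᵀ

Let N = A − (3)·I. We want v_3 with N^3 v_3 = 0 but N^2 v_3 ≠ 0; then v_{j-1} := N · v_j for j = 3, …, 2.

Pick v_3 = (1, 0, 0)ᵀ.
Then v_2 = N · v_3 = (1, -3, -2)ᵀ.
Then v_1 = N · v_2 = (-1, 2, 1)ᵀ.

Sanity check: (A − (3)·I) v_1 = (0, 0, 0)ᵀ = 0. ✓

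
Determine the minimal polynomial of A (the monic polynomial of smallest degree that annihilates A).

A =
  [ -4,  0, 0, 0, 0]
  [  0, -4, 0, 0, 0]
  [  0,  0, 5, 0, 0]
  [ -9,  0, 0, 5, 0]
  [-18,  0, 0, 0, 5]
x^2 - x - 20

The characteristic polynomial is χ_A(x) = (x - 5)^3*(x + 4)^2, so the eigenvalues are known. The minimal polynomial is
  m_A(x) = Π_λ (x − λ)^{k_λ}
where k_λ is the size of the *largest* Jordan block for λ (equivalently, the smallest k with (A − λI)^k v = 0 for every generalised eigenvector v of λ).

  λ = -4: largest Jordan block has size 1, contributing (x + 4)
  λ = 5: largest Jordan block has size 1, contributing (x − 5)

So m_A(x) = (x - 5)*(x + 4) = x^2 - x - 20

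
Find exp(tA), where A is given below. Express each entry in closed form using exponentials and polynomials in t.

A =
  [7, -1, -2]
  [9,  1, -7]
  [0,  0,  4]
e^{tA} =
  [3*t*exp(4*t) + exp(4*t), -t*exp(4*t), t^2*exp(4*t)/2 - 2*t*exp(4*t)]
  [9*t*exp(4*t), -3*t*exp(4*t) + exp(4*t), 3*t^2*exp(4*t)/2 - 7*t*exp(4*t)]
  [0, 0, exp(4*t)]

Strategy: write A = P · J · P⁻¹ where J is a Jordan canonical form, so e^{tA} = P · e^{tJ} · P⁻¹, and e^{tJ} can be computed block-by-block.

A has Jordan form
J =
  [4, 1, 0]
  [0, 4, 1]
  [0, 0, 4]
(up to reordering of blocks).

Per-block formulas:
  For a 3×3 Jordan block J_3(4): exp(t · J_3(4)) = e^(4t)·(I + t·N + (t^2/2)·N^2), where N is the 3×3 nilpotent shift.

After assembling e^{tJ} and conjugating by P, we get:

e^{tA} =
  [3*t*exp(4*t) + exp(4*t), -t*exp(4*t), t^2*exp(4*t)/2 - 2*t*exp(4*t)]
  [9*t*exp(4*t), -3*t*exp(4*t) + exp(4*t), 3*t^2*exp(4*t)/2 - 7*t*exp(4*t)]
  [0, 0, exp(4*t)]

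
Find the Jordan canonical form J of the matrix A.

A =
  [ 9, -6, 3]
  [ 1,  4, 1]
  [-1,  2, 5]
J_2(6) ⊕ J_1(6)

The characteristic polynomial is
  det(x·I − A) = x^3 - 18*x^2 + 108*x - 216 = (x - 6)^3

Eigenvalues and multiplicities (the geometric multiplicity of λ is n − rank(A − λI), which equals the number of Jordan blocks for λ):
  λ = 6: algebraic multiplicity = 3, geometric multiplicity = 2

Determining the block sizes for each eigenvalue:
  λ = 6: 2 blocks summing to 3 forces exactly one block of size 2 and the rest size 1 → block sizes [2, 1]

Assembling the blocks gives a Jordan form
J =
  [6, 1, 0]
  [0, 6, 0]
  [0, 0, 6]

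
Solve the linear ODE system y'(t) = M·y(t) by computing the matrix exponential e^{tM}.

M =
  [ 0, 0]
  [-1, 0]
e^{tM} =
  [1, 0]
  [-t, 1]

Strategy: write M = P · J · P⁻¹ where J is a Jordan canonical form, so e^{tM} = P · e^{tJ} · P⁻¹, and e^{tJ} can be computed block-by-block.

M has Jordan form
J =
  [0, 1]
  [0, 0]
(up to reordering of blocks).

Per-block formulas:
  For a 2×2 Jordan block J_2(0): exp(t · J_2(0)) = e^(0t)·(I + t·N), where N is the 2×2 nilpotent shift.

After assembling e^{tJ} and conjugating by P, we get:

e^{tM} =
  [1, 0]
  [-t, 1]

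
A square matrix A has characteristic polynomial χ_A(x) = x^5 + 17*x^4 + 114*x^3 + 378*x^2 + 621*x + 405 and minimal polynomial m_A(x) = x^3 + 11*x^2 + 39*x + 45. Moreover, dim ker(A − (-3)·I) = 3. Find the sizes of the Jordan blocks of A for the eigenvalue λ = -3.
Block sizes for λ = -3: [2, 1, 1]

Step 1 — from the characteristic polynomial, algebraic multiplicity of λ = -3 is 4. From dim ker(A − (-3)·I) = 3, there are exactly 3 Jordan blocks for λ = -3.
Step 2 — from the minimal polynomial, the factor (x + 3)^2 tells us the largest block for λ = -3 has size 2.
Step 3 — with total size 4, 3 blocks, and largest block 2, the block sizes (in nonincreasing order) are [2, 1, 1].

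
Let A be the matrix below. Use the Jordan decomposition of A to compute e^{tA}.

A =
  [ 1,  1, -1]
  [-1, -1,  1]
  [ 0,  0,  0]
e^{tA} =
  [t + 1, t, -t]
  [-t, 1 - t, t]
  [0, 0, 1]

Strategy: write A = P · J · P⁻¹ where J is a Jordan canonical form, so e^{tA} = P · e^{tJ} · P⁻¹, and e^{tJ} can be computed block-by-block.

A has Jordan form
J =
  [0, 1, 0]
  [0, 0, 0]
  [0, 0, 0]
(up to reordering of blocks).

Per-block formulas:
  For a 1×1 block at λ = 0: exp(t · [0]) = [e^(0t)].
  For a 2×2 Jordan block J_2(0): exp(t · J_2(0)) = e^(0t)·(I + t·N), where N is the 2×2 nilpotent shift.

After assembling e^{tJ} and conjugating by P, we get:

e^{tA} =
  [t + 1, t, -t]
  [-t, 1 - t, t]
  [0, 0, 1]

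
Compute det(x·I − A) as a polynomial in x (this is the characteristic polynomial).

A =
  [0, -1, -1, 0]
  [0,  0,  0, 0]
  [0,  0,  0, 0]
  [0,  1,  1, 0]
x^4

Expanding det(x·I − A) (e.g. by cofactor expansion or by noting that A is similar to its Jordan form J, which has the same characteristic polynomial as A) gives
  χ_A(x) = x^4
which factors as x^4. The eigenvalues (with algebraic multiplicities) are λ = 0 with multiplicity 4.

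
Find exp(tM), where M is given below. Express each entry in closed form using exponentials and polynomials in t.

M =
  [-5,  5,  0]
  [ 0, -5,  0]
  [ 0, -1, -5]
e^{tM} =
  [exp(-5*t), 5*t*exp(-5*t), 0]
  [0, exp(-5*t), 0]
  [0, -t*exp(-5*t), exp(-5*t)]

Strategy: write M = P · J · P⁻¹ where J is a Jordan canonical form, so e^{tM} = P · e^{tJ} · P⁻¹, and e^{tJ} can be computed block-by-block.

M has Jordan form
J =
  [-5,  1,  0]
  [ 0, -5,  0]
  [ 0,  0, -5]
(up to reordering of blocks).

Per-block formulas:
  For a 2×2 Jordan block J_2(-5): exp(t · J_2(-5)) = e^(-5t)·(I + t·N), where N is the 2×2 nilpotent shift.
  For a 1×1 block at λ = -5: exp(t · [-5]) = [e^(-5t)].

After assembling e^{tJ} and conjugating by P, we get:

e^{tM} =
  [exp(-5*t), 5*t*exp(-5*t), 0]
  [0, exp(-5*t), 0]
  [0, -t*exp(-5*t), exp(-5*t)]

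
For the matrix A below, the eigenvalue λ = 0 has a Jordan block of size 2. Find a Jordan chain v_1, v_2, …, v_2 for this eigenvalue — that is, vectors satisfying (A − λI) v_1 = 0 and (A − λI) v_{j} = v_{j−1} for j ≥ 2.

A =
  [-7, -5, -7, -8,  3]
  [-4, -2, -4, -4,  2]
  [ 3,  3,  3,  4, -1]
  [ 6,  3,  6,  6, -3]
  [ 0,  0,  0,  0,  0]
A Jordan chain for λ = 0 of length 2:
v_1 = (-7, -4, 3, 6, 0)ᵀ
v_2 = (1, 0, 0, 0, 0)ᵀ

Let N = A − (0)·I. We want v_2 with N^2 v_2 = 0 but N^1 v_2 ≠ 0; then v_{j-1} := N · v_j for j = 2, …, 2.

Pick v_2 = (1, 0, 0, 0, 0)ᵀ.
Then v_1 = N · v_2 = (-7, -4, 3, 6, 0)ᵀ.

Sanity check: (A − (0)·I) v_1 = (0, 0, 0, 0, 0)ᵀ = 0. ✓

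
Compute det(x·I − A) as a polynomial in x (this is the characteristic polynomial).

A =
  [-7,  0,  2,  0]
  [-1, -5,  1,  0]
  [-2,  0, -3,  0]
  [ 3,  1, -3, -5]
x^4 + 20*x^3 + 150*x^2 + 500*x + 625

Expanding det(x·I − A) (e.g. by cofactor expansion or by noting that A is similar to its Jordan form J, which has the same characteristic polynomial as A) gives
  χ_A(x) = x^4 + 20*x^3 + 150*x^2 + 500*x + 625
which factors as (x + 5)^4. The eigenvalues (with algebraic multiplicities) are λ = -5 with multiplicity 4.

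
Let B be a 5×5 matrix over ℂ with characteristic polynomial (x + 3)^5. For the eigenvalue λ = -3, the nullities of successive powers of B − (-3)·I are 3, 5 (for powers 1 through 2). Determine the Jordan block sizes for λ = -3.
Block sizes for λ = -3: [2, 2, 1]

From the dimensions of kernels of powers, the number of Jordan blocks of size at least j is d_j − d_{j−1} where d_j = dim ker(N^j) (with d_0 = 0). Computing the differences gives [3, 2].
The number of blocks of size exactly k is (#blocks of size ≥ k) − (#blocks of size ≥ k + 1), so the partition is: 1 block(s) of size 1, 2 block(s) of size 2.
In nonincreasing order the block sizes are [2, 2, 1].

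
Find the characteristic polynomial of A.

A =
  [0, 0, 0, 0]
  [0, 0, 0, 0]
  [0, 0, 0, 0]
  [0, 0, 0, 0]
x^4

Expanding det(x·I − A) (e.g. by cofactor expansion or by noting that A is similar to its Jordan form J, which has the same characteristic polynomial as A) gives
  χ_A(x) = x^4
which factors as x^4. The eigenvalues (with algebraic multiplicities) are λ = 0 with multiplicity 4.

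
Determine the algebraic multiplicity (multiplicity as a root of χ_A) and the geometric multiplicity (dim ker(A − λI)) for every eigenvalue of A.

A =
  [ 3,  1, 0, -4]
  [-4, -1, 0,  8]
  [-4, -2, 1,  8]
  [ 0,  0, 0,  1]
λ = 1: alg = 4, geom = 3

Step 1 — factor the characteristic polynomial to read off the algebraic multiplicities:
  χ_A(x) = (x - 1)^4

Step 2 — compute geometric multiplicities via the rank-nullity identity g(λ) = n − rank(A − λI):
  rank(A − (1)·I) = 1, so dim ker(A − (1)·I) = n − 1 = 3

Summary:
  λ = 1: algebraic multiplicity = 4, geometric multiplicity = 3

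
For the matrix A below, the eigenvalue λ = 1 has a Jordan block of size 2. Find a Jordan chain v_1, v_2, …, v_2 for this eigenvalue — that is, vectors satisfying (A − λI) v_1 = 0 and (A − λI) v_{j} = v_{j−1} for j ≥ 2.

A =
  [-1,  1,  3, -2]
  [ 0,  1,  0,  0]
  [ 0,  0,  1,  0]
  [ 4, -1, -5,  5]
A Jordan chain for λ = 1 of length 2:
v_1 = (1, 0, 0, -1)ᵀ
v_2 = (0, 1, 0, 0)ᵀ

Let N = A − (1)·I. We want v_2 with N^2 v_2 = 0 but N^1 v_2 ≠ 0; then v_{j-1} := N · v_j for j = 2, …, 2.

Pick v_2 = (0, 1, 0, 0)ᵀ.
Then v_1 = N · v_2 = (1, 0, 0, -1)ᵀ.

Sanity check: (A − (1)·I) v_1 = (0, 0, 0, 0)ᵀ = 0. ✓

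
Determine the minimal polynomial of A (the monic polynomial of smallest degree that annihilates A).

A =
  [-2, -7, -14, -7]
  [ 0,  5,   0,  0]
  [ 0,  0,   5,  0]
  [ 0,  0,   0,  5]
x^2 - 3*x - 10

The characteristic polynomial is χ_A(x) = (x - 5)^3*(x + 2), so the eigenvalues are known. The minimal polynomial is
  m_A(x) = Π_λ (x − λ)^{k_λ}
where k_λ is the size of the *largest* Jordan block for λ (equivalently, the smallest k with (A − λI)^k v = 0 for every generalised eigenvector v of λ).

  λ = -2: largest Jordan block has size 1, contributing (x + 2)
  λ = 5: largest Jordan block has size 1, contributing (x − 5)

So m_A(x) = (x - 5)*(x + 2) = x^2 - 3*x - 10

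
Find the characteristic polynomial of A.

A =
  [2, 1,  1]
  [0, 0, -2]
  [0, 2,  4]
x^3 - 6*x^2 + 12*x - 8

Expanding det(x·I − A) (e.g. by cofactor expansion or by noting that A is similar to its Jordan form J, which has the same characteristic polynomial as A) gives
  χ_A(x) = x^3 - 6*x^2 + 12*x - 8
which factors as (x - 2)^3. The eigenvalues (with algebraic multiplicities) are λ = 2 with multiplicity 3.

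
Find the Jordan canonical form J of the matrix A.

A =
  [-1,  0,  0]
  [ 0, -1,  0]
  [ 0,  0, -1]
J_1(-1) ⊕ J_1(-1) ⊕ J_1(-1)

The characteristic polynomial is
  det(x·I − A) = x^3 + 3*x^2 + 3*x + 1 = (x + 1)^3

Eigenvalues and multiplicities (the geometric multiplicity of λ is n − rank(A − λI), which equals the number of Jordan blocks for λ):
  λ = -1: algebraic multiplicity = 3, geometric multiplicity = 3

Determining the block sizes for each eigenvalue:
  λ = -1: gm = am = 3, so every block has size 1 → block sizes [1, 1, 1]

Assembling the blocks gives a Jordan form
J =
  [-1,  0,  0]
  [ 0, -1,  0]
  [ 0,  0, -1]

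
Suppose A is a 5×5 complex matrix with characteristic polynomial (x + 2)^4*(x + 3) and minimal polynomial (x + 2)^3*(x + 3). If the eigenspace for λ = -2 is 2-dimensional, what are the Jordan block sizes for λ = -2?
Block sizes for λ = -2: [3, 1]

Step 1 — from the characteristic polynomial, algebraic multiplicity of λ = -2 is 4. From dim ker(A − (-2)·I) = 2, there are exactly 2 Jordan blocks for λ = -2.
Step 2 — from the minimal polynomial, the factor (x + 2)^3 tells us the largest block for λ = -2 has size 3.
Step 3 — with total size 4, 2 blocks, and largest block 3, the block sizes (in nonincreasing order) are [3, 1].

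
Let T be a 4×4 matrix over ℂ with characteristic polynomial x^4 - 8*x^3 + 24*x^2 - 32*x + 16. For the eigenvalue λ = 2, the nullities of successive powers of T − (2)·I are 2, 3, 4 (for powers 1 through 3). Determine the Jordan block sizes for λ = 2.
Block sizes for λ = 2: [3, 1]

From the dimensions of kernels of powers, the number of Jordan blocks of size at least j is d_j − d_{j−1} where d_j = dim ker(N^j) (with d_0 = 0). Computing the differences gives [2, 1, 1].
The number of blocks of size exactly k is (#blocks of size ≥ k) − (#blocks of size ≥ k + 1), so the partition is: 1 block(s) of size 1, 1 block(s) of size 3.
In nonincreasing order the block sizes are [3, 1].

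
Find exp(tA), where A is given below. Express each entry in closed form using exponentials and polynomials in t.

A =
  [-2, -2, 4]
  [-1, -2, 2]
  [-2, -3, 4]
e^{tA} =
  [-t^2 - 2*t + 1, -2*t^2 - 2*t, 2*t^2 + 4*t]
  [-t, 1 - 2*t, 2*t]
  [-t^2/2 - 2*t, -t^2 - 3*t, t^2 + 4*t + 1]

Strategy: write A = P · J · P⁻¹ where J is a Jordan canonical form, so e^{tA} = P · e^{tJ} · P⁻¹, and e^{tJ} can be computed block-by-block.

A has Jordan form
J =
  [0, 1, 0]
  [0, 0, 1]
  [0, 0, 0]
(up to reordering of blocks).

Per-block formulas:
  For a 3×3 Jordan block J_3(0): exp(t · J_3(0)) = e^(0t)·(I + t·N + (t^2/2)·N^2), where N is the 3×3 nilpotent shift.

After assembling e^{tJ} and conjugating by P, we get:

e^{tA} =
  [-t^2 - 2*t + 1, -2*t^2 - 2*t, 2*t^2 + 4*t]
  [-t, 1 - 2*t, 2*t]
  [-t^2/2 - 2*t, -t^2 - 3*t, t^2 + 4*t + 1]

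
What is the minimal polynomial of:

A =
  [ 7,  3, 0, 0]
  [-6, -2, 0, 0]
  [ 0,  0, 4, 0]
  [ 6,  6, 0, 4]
x^2 - 5*x + 4

The characteristic polynomial is χ_A(x) = (x - 4)^3*(x - 1), so the eigenvalues are known. The minimal polynomial is
  m_A(x) = Π_λ (x − λ)^{k_λ}
where k_λ is the size of the *largest* Jordan block for λ (equivalently, the smallest k with (A − λI)^k v = 0 for every generalised eigenvector v of λ).

  λ = 1: largest Jordan block has size 1, contributing (x − 1)
  λ = 4: largest Jordan block has size 1, contributing (x − 4)

So m_A(x) = (x - 4)*(x - 1) = x^2 - 5*x + 4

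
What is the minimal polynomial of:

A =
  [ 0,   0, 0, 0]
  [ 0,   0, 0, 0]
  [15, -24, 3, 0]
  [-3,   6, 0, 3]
x^2 - 3*x

The characteristic polynomial is χ_A(x) = x^2*(x - 3)^2, so the eigenvalues are known. The minimal polynomial is
  m_A(x) = Π_λ (x − λ)^{k_λ}
where k_λ is the size of the *largest* Jordan block for λ (equivalently, the smallest k with (A − λI)^k v = 0 for every generalised eigenvector v of λ).

  λ = 0: largest Jordan block has size 1, contributing (x − 0)
  λ = 3: largest Jordan block has size 1, contributing (x − 3)

So m_A(x) = x*(x - 3) = x^2 - 3*x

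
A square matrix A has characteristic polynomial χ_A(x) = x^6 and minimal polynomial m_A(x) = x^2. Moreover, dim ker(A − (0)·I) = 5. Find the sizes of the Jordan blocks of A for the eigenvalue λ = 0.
Block sizes for λ = 0: [2, 1, 1, 1, 1]

Step 1 — from the characteristic polynomial, algebraic multiplicity of λ = 0 is 6. From dim ker(A − (0)·I) = 5, there are exactly 5 Jordan blocks for λ = 0.
Step 2 — from the minimal polynomial, the factor (x − 0)^2 tells us the largest block for λ = 0 has size 2.
Step 3 — with total size 6, 5 blocks, and largest block 2, the block sizes (in nonincreasing order) are [2, 1, 1, 1, 1].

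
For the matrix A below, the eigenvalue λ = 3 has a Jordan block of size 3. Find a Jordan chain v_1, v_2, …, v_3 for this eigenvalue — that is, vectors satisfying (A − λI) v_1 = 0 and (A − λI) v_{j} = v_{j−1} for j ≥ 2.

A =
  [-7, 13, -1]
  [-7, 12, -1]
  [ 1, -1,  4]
A Jordan chain for λ = 3 of length 3:
v_1 = (8, 6, -2)ᵀ
v_2 = (-10, -7, 1)ᵀ
v_3 = (1, 0, 0)ᵀ

Let N = A − (3)·I. We want v_3 with N^3 v_3 = 0 but N^2 v_3 ≠ 0; then v_{j-1} := N · v_j for j = 3, …, 2.

Pick v_3 = (1, 0, 0)ᵀ.
Then v_2 = N · v_3 = (-10, -7, 1)ᵀ.
Then v_1 = N · v_2 = (8, 6, -2)ᵀ.

Sanity check: (A − (3)·I) v_1 = (0, 0, 0)ᵀ = 0. ✓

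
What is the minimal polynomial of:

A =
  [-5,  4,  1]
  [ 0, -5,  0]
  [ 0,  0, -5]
x^2 + 10*x + 25

The characteristic polynomial is χ_A(x) = (x + 5)^3, so the eigenvalues are known. The minimal polynomial is
  m_A(x) = Π_λ (x − λ)^{k_λ}
where k_λ is the size of the *largest* Jordan block for λ (equivalently, the smallest k with (A − λI)^k v = 0 for every generalised eigenvector v of λ).

  λ = -5: largest Jordan block has size 2, contributing (x + 5)^2

So m_A(x) = (x + 5)^2 = x^2 + 10*x + 25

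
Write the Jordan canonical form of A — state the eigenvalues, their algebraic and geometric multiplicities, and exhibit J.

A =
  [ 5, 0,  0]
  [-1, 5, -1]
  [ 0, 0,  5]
J_2(5) ⊕ J_1(5)

The characteristic polynomial is
  det(x·I − A) = x^3 - 15*x^2 + 75*x - 125 = (x - 5)^3

Eigenvalues and multiplicities (the geometric multiplicity of λ is n − rank(A − λI), which equals the number of Jordan blocks for λ):
  λ = 5: algebraic multiplicity = 3, geometric multiplicity = 2

Determining the block sizes for each eigenvalue:
  λ = 5: 2 blocks summing to 3 forces exactly one block of size 2 and the rest size 1 → block sizes [2, 1]

Assembling the blocks gives a Jordan form
J =
  [5, 1, 0]
  [0, 5, 0]
  [0, 0, 5]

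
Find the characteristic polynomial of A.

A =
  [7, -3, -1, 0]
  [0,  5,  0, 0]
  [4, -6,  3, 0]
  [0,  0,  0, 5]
x^4 - 20*x^3 + 150*x^2 - 500*x + 625

Expanding det(x·I − A) (e.g. by cofactor expansion or by noting that A is similar to its Jordan form J, which has the same characteristic polynomial as A) gives
  χ_A(x) = x^4 - 20*x^3 + 150*x^2 - 500*x + 625
which factors as (x - 5)^4. The eigenvalues (with algebraic multiplicities) are λ = 5 with multiplicity 4.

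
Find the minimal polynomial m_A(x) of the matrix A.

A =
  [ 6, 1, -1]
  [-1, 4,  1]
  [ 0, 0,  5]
x^2 - 10*x + 25

The characteristic polynomial is χ_A(x) = (x - 5)^3, so the eigenvalues are known. The minimal polynomial is
  m_A(x) = Π_λ (x − λ)^{k_λ}
where k_λ is the size of the *largest* Jordan block for λ (equivalently, the smallest k with (A − λI)^k v = 0 for every generalised eigenvector v of λ).

  λ = 5: largest Jordan block has size 2, contributing (x − 5)^2

So m_A(x) = (x - 5)^2 = x^2 - 10*x + 25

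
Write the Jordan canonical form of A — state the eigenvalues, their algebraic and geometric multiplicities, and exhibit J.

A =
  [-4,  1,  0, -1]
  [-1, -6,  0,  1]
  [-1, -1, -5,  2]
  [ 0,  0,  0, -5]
J_2(-5) ⊕ J_2(-5)

The characteristic polynomial is
  det(x·I − A) = x^4 + 20*x^3 + 150*x^2 + 500*x + 625 = (x + 5)^4

Eigenvalues and multiplicities (the geometric multiplicity of λ is n − rank(A − λI), which equals the number of Jordan blocks for λ):
  λ = -5: algebraic multiplicity = 4, geometric multiplicity = 2

Determining the block sizes for each eigenvalue:
  λ = -5: with am = 4 and gm = 2, the partition is not yet determined (e.g. several partitions of 4 into 2 parts exist). Let N = A − (-5)·I. Computing rank(N^1) = 2, rank(N^2) = 0; the number of blocks of size ≥ j is rank(N^{j−1}) − rank(N^j), giving [2, 2]. So we have 2 block(s) of size 2 → block sizes [2, 2]

Assembling the blocks gives a Jordan form
J =
  [-5,  1,  0,  0]
  [ 0, -5,  0,  0]
  [ 0,  0, -5,  1]
  [ 0,  0,  0, -5]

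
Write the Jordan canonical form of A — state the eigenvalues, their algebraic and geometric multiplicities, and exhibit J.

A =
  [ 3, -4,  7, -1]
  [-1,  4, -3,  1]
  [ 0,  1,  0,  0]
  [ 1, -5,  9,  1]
J_3(2) ⊕ J_1(2)

The characteristic polynomial is
  det(x·I − A) = x^4 - 8*x^3 + 24*x^2 - 32*x + 16 = (x - 2)^4

Eigenvalues and multiplicities (the geometric multiplicity of λ is n − rank(A − λI), which equals the number of Jordan blocks for λ):
  λ = 2: algebraic multiplicity = 4, geometric multiplicity = 2

Determining the block sizes for each eigenvalue:
  λ = 2: with am = 4 and gm = 2, the partition is not yet determined (e.g. several partitions of 4 into 2 parts exist). Let N = A − (2)·I. Computing rank(N^1) = 2, rank(N^2) = 1, rank(N^3) = 0; the number of blocks of size ≥ j is rank(N^{j−1}) − rank(N^j), giving [2, 1, 1]. So we have 1 block(s) of size 3, 1 block(s) of size 1 → block sizes [3, 1]

Assembling the blocks gives a Jordan form
J =
  [2, 1, 0, 0]
  [0, 2, 1, 0]
  [0, 0, 2, 0]
  [0, 0, 0, 2]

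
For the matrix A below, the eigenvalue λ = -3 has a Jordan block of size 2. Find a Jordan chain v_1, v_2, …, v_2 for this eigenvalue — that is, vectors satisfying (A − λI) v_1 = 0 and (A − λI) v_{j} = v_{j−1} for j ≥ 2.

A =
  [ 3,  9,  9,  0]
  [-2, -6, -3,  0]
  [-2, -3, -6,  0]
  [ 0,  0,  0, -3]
A Jordan chain for λ = -3 of length 2:
v_1 = (6, -2, -2, 0)ᵀ
v_2 = (1, 0, 0, 0)ᵀ

Let N = A − (-3)·I. We want v_2 with N^2 v_2 = 0 but N^1 v_2 ≠ 0; then v_{j-1} := N · v_j for j = 2, …, 2.

Pick v_2 = (1, 0, 0, 0)ᵀ.
Then v_1 = N · v_2 = (6, -2, -2, 0)ᵀ.

Sanity check: (A − (-3)·I) v_1 = (0, 0, 0, 0)ᵀ = 0. ✓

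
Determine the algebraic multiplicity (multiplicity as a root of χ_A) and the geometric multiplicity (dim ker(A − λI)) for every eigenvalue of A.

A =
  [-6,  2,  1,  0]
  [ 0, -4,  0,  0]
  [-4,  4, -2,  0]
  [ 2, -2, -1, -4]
λ = -4: alg = 4, geom = 3

Step 1 — factor the characteristic polynomial to read off the algebraic multiplicities:
  χ_A(x) = (x + 4)^4

Step 2 — compute geometric multiplicities via the rank-nullity identity g(λ) = n − rank(A − λI):
  rank(A − (-4)·I) = 1, so dim ker(A − (-4)·I) = n − 1 = 3

Summary:
  λ = -4: algebraic multiplicity = 4, geometric multiplicity = 3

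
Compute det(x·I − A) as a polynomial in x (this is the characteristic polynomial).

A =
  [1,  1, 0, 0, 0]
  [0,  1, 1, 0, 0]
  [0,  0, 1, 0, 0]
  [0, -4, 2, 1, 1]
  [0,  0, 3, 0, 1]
x^5 - 5*x^4 + 10*x^3 - 10*x^2 + 5*x - 1

Expanding det(x·I − A) (e.g. by cofactor expansion or by noting that A is similar to its Jordan form J, which has the same characteristic polynomial as A) gives
  χ_A(x) = x^5 - 5*x^4 + 10*x^3 - 10*x^2 + 5*x - 1
which factors as (x - 1)^5. The eigenvalues (with algebraic multiplicities) are λ = 1 with multiplicity 5.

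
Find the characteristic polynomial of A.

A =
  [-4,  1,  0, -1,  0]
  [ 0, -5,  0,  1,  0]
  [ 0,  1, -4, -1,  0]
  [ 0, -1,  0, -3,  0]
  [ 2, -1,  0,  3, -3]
x^5 + 19*x^4 + 144*x^3 + 544*x^2 + 1024*x + 768

Expanding det(x·I − A) (e.g. by cofactor expansion or by noting that A is similar to its Jordan form J, which has the same characteristic polynomial as A) gives
  χ_A(x) = x^5 + 19*x^4 + 144*x^3 + 544*x^2 + 1024*x + 768
which factors as (x + 3)*(x + 4)^4. The eigenvalues (with algebraic multiplicities) are λ = -4 with multiplicity 4, λ = -3 with multiplicity 1.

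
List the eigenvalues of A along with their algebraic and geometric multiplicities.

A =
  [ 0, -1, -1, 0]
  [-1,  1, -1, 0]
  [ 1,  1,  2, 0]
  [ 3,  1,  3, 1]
λ = 1: alg = 4, geom = 2

Step 1 — factor the characteristic polynomial to read off the algebraic multiplicities:
  χ_A(x) = (x - 1)^4

Step 2 — compute geometric multiplicities via the rank-nullity identity g(λ) = n − rank(A − λI):
  rank(A − (1)·I) = 2, so dim ker(A − (1)·I) = n − 2 = 2

Summary:
  λ = 1: algebraic multiplicity = 4, geometric multiplicity = 2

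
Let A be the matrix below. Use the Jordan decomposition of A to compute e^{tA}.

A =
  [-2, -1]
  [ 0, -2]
e^{tA} =
  [exp(-2*t), -t*exp(-2*t)]
  [0, exp(-2*t)]

Strategy: write A = P · J · P⁻¹ where J is a Jordan canonical form, so e^{tA} = P · e^{tJ} · P⁻¹, and e^{tJ} can be computed block-by-block.

A has Jordan form
J =
  [-2,  1]
  [ 0, -2]
(up to reordering of blocks).

Per-block formulas:
  For a 2×2 Jordan block J_2(-2): exp(t · J_2(-2)) = e^(-2t)·(I + t·N), where N is the 2×2 nilpotent shift.

After assembling e^{tJ} and conjugating by P, we get:

e^{tA} =
  [exp(-2*t), -t*exp(-2*t)]
  [0, exp(-2*t)]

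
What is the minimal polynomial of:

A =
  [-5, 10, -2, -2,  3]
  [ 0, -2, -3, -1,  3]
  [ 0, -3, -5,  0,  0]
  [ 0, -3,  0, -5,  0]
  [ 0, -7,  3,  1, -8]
x^3 + 15*x^2 + 75*x + 125

The characteristic polynomial is χ_A(x) = (x + 5)^5, so the eigenvalues are known. The minimal polynomial is
  m_A(x) = Π_λ (x − λ)^{k_λ}
where k_λ is the size of the *largest* Jordan block for λ (equivalently, the smallest k with (A − λI)^k v = 0 for every generalised eigenvector v of λ).

  λ = -5: largest Jordan block has size 3, contributing (x + 5)^3

So m_A(x) = (x + 5)^3 = x^3 + 15*x^2 + 75*x + 125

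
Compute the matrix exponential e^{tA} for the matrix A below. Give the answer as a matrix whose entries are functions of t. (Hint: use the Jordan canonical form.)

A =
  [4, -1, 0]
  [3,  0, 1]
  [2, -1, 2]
e^{tA} =
  [t^2*exp(2*t)/2 + 2*t*exp(2*t) + exp(2*t), -t*exp(2*t), -t^2*exp(2*t)/2]
  [t^2*exp(2*t) + 3*t*exp(2*t), -2*t*exp(2*t) + exp(2*t), -t^2*exp(2*t) + t*exp(2*t)]
  [t^2*exp(2*t)/2 + 2*t*exp(2*t), -t*exp(2*t), -t^2*exp(2*t)/2 + exp(2*t)]

Strategy: write A = P · J · P⁻¹ where J is a Jordan canonical form, so e^{tA} = P · e^{tJ} · P⁻¹, and e^{tJ} can be computed block-by-block.

A has Jordan form
J =
  [2, 1, 0]
  [0, 2, 1]
  [0, 0, 2]
(up to reordering of blocks).

Per-block formulas:
  For a 3×3 Jordan block J_3(2): exp(t · J_3(2)) = e^(2t)·(I + t·N + (t^2/2)·N^2), where N is the 3×3 nilpotent shift.

After assembling e^{tJ} and conjugating by P, we get:

e^{tA} =
  [t^2*exp(2*t)/2 + 2*t*exp(2*t) + exp(2*t), -t*exp(2*t), -t^2*exp(2*t)/2]
  [t^2*exp(2*t) + 3*t*exp(2*t), -2*t*exp(2*t) + exp(2*t), -t^2*exp(2*t) + t*exp(2*t)]
  [t^2*exp(2*t)/2 + 2*t*exp(2*t), -t*exp(2*t), -t^2*exp(2*t)/2 + exp(2*t)]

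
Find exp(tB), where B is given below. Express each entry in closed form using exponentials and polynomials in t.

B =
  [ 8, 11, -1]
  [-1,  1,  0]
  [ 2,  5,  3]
e^{tB} =
  [3*t^2*exp(4*t)/2 + 4*t*exp(4*t) + exp(4*t), 3*t^2*exp(4*t) + 11*t*exp(4*t), -3*t^2*exp(4*t)/2 - t*exp(4*t)]
  [-t^2*exp(4*t)/2 - t*exp(4*t), -t^2*exp(4*t) - 3*t*exp(4*t) + exp(4*t), t^2*exp(4*t)/2]
  [t^2*exp(4*t)/2 + 2*t*exp(4*t), t^2*exp(4*t) + 5*t*exp(4*t), -t^2*exp(4*t)/2 - t*exp(4*t) + exp(4*t)]

Strategy: write B = P · J · P⁻¹ where J is a Jordan canonical form, so e^{tB} = P · e^{tJ} · P⁻¹, and e^{tJ} can be computed block-by-block.

B has Jordan form
J =
  [4, 1, 0]
  [0, 4, 1]
  [0, 0, 4]
(up to reordering of blocks).

Per-block formulas:
  For a 3×3 Jordan block J_3(4): exp(t · J_3(4)) = e^(4t)·(I + t·N + (t^2/2)·N^2), where N is the 3×3 nilpotent shift.

After assembling e^{tJ} and conjugating by P, we get:

e^{tB} =
  [3*t^2*exp(4*t)/2 + 4*t*exp(4*t) + exp(4*t), 3*t^2*exp(4*t) + 11*t*exp(4*t), -3*t^2*exp(4*t)/2 - t*exp(4*t)]
  [-t^2*exp(4*t)/2 - t*exp(4*t), -t^2*exp(4*t) - 3*t*exp(4*t) + exp(4*t), t^2*exp(4*t)/2]
  [t^2*exp(4*t)/2 + 2*t*exp(4*t), t^2*exp(4*t) + 5*t*exp(4*t), -t^2*exp(4*t)/2 - t*exp(4*t) + exp(4*t)]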